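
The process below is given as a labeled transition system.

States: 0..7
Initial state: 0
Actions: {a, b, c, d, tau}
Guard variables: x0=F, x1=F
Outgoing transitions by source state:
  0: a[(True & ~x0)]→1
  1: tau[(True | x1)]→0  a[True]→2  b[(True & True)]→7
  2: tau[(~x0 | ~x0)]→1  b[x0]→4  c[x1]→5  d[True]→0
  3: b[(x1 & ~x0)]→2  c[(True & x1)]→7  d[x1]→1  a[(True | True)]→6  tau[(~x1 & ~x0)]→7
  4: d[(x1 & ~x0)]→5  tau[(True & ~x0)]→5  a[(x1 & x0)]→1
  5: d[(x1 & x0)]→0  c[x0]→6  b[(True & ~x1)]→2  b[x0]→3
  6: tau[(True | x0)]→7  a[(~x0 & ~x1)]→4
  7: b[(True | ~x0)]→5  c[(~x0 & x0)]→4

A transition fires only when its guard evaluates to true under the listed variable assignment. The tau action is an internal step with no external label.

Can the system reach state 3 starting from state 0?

Guard filter leaves 13 enabled edge(s).
Layer 0: {0}
Layer 1: {1}  now seen {0,1}
Layer 2: {2,7}  now seen {0,1,2,7}
Layer 3: {5}  now seen {0,1,2,5,7}
Reach set: {0,1,2,5,7}

Answer: UNREACHABLE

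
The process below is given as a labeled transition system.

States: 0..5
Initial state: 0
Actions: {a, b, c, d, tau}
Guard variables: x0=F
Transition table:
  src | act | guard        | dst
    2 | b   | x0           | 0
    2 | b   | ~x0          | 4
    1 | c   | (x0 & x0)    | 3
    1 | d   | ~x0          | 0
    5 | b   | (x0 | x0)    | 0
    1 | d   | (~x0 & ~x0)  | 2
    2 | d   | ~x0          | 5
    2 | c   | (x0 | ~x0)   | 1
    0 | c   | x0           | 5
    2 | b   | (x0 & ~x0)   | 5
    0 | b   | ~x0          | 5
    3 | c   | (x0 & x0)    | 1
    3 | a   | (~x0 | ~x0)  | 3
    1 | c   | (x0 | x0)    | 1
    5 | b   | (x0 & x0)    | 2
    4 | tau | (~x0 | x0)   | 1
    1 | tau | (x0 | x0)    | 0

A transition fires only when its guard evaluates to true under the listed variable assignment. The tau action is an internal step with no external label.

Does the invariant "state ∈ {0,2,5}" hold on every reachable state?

Allowed set {0,2,5}
R = {0,5}
  0: ok
  5: ok

Answer: INVARIANT HOLDS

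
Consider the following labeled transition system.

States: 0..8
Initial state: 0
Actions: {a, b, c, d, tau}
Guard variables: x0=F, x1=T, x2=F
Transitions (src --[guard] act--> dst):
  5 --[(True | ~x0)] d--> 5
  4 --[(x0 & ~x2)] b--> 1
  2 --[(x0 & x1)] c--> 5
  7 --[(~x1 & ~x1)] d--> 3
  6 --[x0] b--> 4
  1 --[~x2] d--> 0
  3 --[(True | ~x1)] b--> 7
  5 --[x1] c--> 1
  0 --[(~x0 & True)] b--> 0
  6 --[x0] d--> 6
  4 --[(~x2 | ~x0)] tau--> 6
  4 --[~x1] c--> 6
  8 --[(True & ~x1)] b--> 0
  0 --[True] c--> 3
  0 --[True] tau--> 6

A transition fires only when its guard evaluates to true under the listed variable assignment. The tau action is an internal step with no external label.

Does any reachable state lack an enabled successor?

Answer: DEADLOCK at state 6

Analysis:
R = {0,3,6,7}
  0: b→0  c→3  tau→6  [deg 3]
  3: b→7  [deg 1]
  6: ∅  [no exit]
  7: ∅  [no exit]
Path to 6: tau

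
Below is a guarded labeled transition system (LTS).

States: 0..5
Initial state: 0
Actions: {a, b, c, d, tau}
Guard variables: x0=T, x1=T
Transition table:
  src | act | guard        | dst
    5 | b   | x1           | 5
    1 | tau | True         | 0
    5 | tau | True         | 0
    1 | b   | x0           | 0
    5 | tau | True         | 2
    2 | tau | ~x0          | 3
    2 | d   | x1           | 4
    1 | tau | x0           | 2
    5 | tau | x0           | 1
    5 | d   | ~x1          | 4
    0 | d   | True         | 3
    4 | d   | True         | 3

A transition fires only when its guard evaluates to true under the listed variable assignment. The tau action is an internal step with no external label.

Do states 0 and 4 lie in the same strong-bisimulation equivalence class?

Answer: BISIMILAR

Trace:
Refine partition for ~:
  round 0: {{0,1,2,3,4,5}}
  round 1: {{0,2,4},{1,5},{3}}
  round 2: {{0,4},{1},{2},{3},{5}}
stable after 3 split(s): 5 block(s)
0∈{0,4}, 4∈{0,4}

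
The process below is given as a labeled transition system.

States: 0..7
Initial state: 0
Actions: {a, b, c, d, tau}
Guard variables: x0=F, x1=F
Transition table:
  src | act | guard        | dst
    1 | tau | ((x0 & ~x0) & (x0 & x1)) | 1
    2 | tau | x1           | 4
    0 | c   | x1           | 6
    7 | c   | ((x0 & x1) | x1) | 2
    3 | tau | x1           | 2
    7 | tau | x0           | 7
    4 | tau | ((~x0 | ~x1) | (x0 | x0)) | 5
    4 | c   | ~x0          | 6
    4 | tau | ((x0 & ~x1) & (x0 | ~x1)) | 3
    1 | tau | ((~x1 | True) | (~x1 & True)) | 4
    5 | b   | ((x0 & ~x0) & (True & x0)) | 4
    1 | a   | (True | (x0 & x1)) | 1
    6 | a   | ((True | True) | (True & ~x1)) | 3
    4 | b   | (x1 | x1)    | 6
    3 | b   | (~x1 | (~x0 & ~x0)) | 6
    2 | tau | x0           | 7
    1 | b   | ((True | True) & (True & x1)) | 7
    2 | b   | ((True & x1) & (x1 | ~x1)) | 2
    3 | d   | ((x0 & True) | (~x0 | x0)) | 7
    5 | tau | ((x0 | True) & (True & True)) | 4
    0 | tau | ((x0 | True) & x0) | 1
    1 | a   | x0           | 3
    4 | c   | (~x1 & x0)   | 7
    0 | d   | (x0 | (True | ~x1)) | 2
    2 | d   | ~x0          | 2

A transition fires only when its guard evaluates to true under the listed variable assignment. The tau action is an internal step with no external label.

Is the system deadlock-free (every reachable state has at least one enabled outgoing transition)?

Reachable = {0,2}
  0: d→2  [1 out]
  2: d→2  [1 out]

Answer: DEADLOCK-FREE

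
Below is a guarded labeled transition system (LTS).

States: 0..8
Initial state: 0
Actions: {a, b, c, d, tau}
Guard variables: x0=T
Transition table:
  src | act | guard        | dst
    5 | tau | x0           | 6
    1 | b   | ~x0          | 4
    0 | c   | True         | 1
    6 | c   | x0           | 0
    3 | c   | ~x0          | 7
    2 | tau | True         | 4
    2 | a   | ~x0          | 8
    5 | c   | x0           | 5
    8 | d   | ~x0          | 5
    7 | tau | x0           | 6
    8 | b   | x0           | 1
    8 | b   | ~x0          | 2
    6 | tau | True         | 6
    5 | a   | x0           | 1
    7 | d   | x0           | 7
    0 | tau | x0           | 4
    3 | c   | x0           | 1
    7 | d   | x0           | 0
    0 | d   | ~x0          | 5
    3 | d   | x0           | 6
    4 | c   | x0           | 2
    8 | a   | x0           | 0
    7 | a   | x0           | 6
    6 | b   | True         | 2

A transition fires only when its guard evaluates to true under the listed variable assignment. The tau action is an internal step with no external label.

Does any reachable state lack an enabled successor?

Reachable = {0,1,2,4}
  0: c→1  tau→4  [2 out]
  1: ∅  [deadlock]
  2: tau→4  [1 out]
  4: c→2  [1 out]
trace reaching 1: c

Answer: DEADLOCK at state 1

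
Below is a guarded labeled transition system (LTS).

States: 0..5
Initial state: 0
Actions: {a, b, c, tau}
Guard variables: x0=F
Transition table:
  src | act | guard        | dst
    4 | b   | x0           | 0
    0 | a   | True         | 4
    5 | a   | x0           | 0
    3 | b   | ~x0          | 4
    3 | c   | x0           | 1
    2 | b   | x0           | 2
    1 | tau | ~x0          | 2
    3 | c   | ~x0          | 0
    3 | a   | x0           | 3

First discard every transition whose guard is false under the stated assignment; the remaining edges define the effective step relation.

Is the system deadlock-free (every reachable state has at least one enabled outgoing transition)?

Answer: DEADLOCK at state 4

Analysis:
R = {0,4}
  0: a→4  [deg 1]
  4: ∅  [deadlock]
trace reaching 4: a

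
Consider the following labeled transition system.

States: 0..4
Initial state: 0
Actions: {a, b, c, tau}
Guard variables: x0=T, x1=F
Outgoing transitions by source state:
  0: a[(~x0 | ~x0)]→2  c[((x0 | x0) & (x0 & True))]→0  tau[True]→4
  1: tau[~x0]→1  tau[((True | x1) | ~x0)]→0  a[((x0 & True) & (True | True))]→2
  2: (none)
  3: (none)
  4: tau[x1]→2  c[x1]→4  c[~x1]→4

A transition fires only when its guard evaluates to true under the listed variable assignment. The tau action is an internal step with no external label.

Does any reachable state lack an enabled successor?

Answer: DEADLOCK-FREE

Working:
Reachable = {0,4}
  0: c→0  tau→4  [2 out]
  4: c→4  [1 out]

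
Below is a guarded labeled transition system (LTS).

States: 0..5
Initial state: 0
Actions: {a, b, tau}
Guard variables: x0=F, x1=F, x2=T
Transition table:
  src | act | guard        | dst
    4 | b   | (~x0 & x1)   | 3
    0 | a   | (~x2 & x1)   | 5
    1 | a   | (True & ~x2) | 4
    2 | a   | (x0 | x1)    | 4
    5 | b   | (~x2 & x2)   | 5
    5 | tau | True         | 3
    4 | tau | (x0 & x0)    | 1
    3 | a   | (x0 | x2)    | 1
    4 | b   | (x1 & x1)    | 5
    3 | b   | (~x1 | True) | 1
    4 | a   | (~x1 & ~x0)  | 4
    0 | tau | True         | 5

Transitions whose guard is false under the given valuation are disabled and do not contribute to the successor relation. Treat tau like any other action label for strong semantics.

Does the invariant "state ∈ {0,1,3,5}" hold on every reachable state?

Safe = {0,1,3,5}
R = {0,1,3,5}
  0: ✓
  1: ✓
  3: ✓
  5: ✓

Answer: INVARIANT HOLDS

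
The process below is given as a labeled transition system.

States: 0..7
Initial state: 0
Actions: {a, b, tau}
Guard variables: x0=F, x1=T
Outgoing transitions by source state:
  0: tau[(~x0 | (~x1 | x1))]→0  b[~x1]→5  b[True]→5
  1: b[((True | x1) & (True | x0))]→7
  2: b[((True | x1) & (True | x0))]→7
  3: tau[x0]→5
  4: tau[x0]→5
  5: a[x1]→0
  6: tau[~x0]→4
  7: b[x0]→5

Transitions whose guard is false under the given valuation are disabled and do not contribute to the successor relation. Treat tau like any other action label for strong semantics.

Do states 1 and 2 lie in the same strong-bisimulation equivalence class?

Refine partition for ~:
  π0 = {{0,1,2,3,4,5,6,7}}
  π1 = {{0},{1,2},{3,4,7},{5},{6}}
5 equivalence class(es) (converged in 2)
class of 1: {1,2}; class of 2: {1,2}

Answer: BISIMILAR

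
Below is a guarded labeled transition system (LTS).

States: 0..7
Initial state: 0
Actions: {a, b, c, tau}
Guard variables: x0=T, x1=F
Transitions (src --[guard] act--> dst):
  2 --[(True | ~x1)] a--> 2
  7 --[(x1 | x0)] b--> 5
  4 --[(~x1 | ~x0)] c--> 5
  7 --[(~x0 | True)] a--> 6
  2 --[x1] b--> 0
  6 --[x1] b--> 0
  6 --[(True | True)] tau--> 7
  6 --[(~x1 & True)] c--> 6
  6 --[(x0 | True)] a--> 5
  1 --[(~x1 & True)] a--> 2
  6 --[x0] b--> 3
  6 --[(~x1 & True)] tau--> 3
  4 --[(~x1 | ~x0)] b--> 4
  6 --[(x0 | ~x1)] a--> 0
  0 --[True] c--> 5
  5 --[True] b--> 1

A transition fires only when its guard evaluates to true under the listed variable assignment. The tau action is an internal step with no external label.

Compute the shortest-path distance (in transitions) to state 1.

Answer: 2

Analysis:
BFS to 1:
  L0 = {0}
  L1 = {5}
  L2 = {1}
first hit 1 at d=2 via c·b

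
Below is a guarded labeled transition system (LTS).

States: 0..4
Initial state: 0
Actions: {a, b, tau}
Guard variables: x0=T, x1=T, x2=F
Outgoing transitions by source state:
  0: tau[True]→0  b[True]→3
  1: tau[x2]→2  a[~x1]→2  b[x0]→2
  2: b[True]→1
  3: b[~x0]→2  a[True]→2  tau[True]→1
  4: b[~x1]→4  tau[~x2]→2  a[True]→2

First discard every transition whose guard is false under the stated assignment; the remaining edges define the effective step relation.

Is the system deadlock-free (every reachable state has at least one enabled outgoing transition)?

Reachable = {0,1,2,3}
  0: b→3  tau→0  [2 out]
  1: b→2  [1 out]
  2: b→1  [1 out]
  3: a→2  tau→1  [2 out]

Answer: DEADLOCK-FREE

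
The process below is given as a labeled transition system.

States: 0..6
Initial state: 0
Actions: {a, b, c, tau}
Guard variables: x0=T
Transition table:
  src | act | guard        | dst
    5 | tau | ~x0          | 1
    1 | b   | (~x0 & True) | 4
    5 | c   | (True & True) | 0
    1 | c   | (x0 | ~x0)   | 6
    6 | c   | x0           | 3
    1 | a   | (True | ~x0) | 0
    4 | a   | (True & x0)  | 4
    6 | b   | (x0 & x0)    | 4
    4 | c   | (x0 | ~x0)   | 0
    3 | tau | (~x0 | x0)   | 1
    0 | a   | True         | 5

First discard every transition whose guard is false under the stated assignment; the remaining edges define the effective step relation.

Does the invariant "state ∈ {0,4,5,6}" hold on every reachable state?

Answer: INVARIANT HOLDS

Analysis:
Inv-set: {0,4,5,6}
R = {0,5}
  0: ok
  5: ok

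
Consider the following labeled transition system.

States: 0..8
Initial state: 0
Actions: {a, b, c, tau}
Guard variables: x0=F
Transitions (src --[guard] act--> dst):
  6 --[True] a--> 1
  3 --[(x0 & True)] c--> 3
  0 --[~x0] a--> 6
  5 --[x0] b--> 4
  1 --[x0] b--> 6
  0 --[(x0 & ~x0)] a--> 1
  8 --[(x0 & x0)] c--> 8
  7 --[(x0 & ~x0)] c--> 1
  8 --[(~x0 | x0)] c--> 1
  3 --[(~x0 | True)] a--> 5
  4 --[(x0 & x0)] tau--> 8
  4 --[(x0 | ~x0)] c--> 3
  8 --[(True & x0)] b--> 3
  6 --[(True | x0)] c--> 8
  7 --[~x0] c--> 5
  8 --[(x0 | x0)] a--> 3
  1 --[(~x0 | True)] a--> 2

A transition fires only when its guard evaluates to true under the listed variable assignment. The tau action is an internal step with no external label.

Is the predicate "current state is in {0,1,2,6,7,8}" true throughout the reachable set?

Inv-set: {0,1,2,6,7,8}
Reachable = {0,1,2,6,8}
  0: ok
  1: ok
  2: ok
  6: ok
  8: ok

Answer: INVARIANT HOLDS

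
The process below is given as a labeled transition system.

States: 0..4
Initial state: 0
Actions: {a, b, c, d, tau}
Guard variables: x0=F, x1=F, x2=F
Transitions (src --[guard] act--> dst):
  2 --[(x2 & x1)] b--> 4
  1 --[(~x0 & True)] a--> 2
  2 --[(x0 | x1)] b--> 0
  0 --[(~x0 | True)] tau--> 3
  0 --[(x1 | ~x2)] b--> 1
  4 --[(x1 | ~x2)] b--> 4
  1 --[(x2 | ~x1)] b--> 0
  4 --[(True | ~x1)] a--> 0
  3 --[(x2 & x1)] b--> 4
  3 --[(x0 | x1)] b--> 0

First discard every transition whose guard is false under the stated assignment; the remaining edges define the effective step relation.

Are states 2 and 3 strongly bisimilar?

Compute ~ classes (split until stable):
  round 0: {{0,1,2,3,4}}
  round 1: {{0},{1,4},{2,3}}
  round 2: {{0},{1},{2,3},{4}}
stable after 3 split(s): 4 block(s)
class of 2: {2,3}; class of 3: {2,3}

Answer: BISIMILAR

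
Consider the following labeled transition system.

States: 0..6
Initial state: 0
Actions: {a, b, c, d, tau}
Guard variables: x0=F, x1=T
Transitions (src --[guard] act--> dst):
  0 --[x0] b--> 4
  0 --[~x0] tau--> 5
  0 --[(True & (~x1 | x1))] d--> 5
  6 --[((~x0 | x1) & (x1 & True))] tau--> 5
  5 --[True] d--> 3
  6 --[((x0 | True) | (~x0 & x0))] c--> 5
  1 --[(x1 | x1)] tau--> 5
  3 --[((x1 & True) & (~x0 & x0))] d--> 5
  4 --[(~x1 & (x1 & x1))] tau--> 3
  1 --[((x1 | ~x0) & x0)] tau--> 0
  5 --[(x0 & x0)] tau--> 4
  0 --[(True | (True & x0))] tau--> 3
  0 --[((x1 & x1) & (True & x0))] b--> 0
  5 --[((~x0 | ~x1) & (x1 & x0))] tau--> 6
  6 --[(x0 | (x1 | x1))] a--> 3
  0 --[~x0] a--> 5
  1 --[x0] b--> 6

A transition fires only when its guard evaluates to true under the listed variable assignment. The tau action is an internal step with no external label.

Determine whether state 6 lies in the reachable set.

Answer: UNREACHABLE

Working:
After dropping false guards: 9 live edges.
depth 0: {0}
depth 1: {3,5}  total {0,3,5}
Reachable = {0,3,5}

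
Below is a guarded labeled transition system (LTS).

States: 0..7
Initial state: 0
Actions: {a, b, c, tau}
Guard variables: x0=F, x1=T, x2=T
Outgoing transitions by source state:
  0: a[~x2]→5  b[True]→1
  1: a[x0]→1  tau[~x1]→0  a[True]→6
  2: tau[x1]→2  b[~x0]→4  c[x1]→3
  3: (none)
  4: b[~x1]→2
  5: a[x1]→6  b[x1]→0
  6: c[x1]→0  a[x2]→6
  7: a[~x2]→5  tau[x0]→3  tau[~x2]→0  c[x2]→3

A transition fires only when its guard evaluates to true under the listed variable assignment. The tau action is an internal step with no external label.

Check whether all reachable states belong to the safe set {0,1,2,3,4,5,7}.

Answer: INVARIANT VIOLATED at state 6

Analysis:
Inv-set: {0,1,2,3,4,5,7}
Reachable = {0,1,6}
  0: safe
  1: safe
  6: ✗ unsafe
reach 6 via b·a — violates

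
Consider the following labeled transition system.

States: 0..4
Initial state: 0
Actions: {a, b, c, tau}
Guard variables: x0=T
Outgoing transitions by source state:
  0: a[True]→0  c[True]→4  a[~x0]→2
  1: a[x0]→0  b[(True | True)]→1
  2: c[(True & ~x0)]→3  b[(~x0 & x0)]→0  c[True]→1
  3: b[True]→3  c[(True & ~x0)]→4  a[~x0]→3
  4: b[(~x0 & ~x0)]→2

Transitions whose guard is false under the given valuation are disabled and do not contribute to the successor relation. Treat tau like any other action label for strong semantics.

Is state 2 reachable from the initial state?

6 transition(s) survive guard evaluation.
L0 = {0}
L1 = {4}  cumulative {0,4}
R = {0,4}

Answer: UNREACHABLE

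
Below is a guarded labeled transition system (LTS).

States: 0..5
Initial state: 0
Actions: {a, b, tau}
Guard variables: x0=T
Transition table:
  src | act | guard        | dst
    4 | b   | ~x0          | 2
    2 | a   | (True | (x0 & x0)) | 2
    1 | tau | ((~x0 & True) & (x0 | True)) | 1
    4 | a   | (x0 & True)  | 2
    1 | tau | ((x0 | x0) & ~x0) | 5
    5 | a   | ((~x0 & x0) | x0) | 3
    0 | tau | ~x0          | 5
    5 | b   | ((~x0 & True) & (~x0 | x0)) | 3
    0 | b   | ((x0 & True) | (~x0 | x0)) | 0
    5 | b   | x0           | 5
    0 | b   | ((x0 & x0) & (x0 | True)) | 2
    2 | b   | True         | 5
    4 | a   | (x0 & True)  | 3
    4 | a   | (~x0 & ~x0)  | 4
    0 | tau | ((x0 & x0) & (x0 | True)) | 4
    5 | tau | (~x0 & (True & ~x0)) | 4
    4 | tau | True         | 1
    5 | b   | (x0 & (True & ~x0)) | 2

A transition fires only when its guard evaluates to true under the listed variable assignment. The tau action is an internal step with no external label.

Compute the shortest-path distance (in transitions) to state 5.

Answer: 2

Working:
BFS to 5:
  depth 0: {0}
  depth 1: {2,4}
  depth 2: {1,3,5}
depth(5)=2, e.g. b·b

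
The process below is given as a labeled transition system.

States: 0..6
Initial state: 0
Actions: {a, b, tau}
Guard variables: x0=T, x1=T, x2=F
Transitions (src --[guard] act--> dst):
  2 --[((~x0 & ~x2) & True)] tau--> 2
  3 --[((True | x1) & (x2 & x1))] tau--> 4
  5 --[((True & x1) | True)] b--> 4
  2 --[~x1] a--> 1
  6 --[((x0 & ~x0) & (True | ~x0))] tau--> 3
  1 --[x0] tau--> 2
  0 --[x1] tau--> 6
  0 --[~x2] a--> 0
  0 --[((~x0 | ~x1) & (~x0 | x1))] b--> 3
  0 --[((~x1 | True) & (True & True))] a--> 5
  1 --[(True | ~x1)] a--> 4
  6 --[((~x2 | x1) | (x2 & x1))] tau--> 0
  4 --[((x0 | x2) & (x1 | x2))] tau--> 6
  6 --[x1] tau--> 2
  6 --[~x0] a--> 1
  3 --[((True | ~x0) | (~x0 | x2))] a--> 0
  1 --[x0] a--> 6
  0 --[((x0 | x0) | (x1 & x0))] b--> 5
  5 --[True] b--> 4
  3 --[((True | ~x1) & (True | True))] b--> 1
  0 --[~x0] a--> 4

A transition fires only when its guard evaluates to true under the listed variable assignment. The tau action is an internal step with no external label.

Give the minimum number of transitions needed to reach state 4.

BFS to 4:
  Layer 0: {0}
  Layer 1: {5,6}
  Layer 2: {2,4}
4 enters at depth 2; path a·b

Answer: 2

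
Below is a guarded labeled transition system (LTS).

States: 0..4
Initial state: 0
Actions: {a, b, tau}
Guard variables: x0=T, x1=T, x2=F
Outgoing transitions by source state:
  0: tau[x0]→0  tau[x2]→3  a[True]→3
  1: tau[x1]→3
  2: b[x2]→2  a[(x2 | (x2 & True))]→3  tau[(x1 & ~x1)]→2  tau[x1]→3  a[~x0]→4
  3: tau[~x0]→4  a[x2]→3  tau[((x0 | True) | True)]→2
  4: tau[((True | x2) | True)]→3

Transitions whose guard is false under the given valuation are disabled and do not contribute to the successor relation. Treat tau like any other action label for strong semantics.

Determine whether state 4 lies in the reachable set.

Answer: UNREACHABLE

Analysis:
Guard filter leaves 6 enabled edge(s).
depth 0: {0}
depth 1: {3}  cumulative {0,3}
depth 2: {2}  cumulative {0,2,3}
R = {0,2,3}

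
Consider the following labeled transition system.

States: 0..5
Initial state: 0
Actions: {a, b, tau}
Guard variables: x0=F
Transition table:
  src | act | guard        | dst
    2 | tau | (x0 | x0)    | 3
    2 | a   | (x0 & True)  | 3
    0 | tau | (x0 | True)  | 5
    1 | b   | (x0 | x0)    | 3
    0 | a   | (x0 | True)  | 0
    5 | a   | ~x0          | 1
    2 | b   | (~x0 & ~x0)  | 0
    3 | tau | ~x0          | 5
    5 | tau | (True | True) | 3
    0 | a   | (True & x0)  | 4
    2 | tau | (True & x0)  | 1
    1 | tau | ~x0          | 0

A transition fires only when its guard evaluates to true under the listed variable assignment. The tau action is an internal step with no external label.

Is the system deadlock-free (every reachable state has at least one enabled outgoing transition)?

Answer: DEADLOCK-FREE

Analysis:
Reachable = {0,1,3,5}
  0: a→0  tau→5  [2 out]
  1: tau→0  [1 out]
  3: tau→5  [1 out]
  5: a→1  tau→3  [2 out]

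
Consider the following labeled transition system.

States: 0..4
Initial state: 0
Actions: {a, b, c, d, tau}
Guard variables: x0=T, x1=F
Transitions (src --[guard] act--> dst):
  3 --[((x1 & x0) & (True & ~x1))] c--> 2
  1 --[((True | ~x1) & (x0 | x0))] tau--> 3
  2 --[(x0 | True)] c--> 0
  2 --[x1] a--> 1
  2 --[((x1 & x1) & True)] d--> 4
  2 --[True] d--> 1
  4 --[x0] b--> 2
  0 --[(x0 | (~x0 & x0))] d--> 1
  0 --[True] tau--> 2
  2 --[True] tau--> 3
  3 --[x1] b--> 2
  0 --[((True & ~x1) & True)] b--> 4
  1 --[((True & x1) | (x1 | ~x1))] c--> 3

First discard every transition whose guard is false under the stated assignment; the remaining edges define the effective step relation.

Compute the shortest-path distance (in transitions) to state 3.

Answer: 2

Trace:
Breadth-first toward 3:
  depth 0: {0}
  depth 1: {1,2,4}
  depth 2: {3}
depth(3)=2, e.g. d·c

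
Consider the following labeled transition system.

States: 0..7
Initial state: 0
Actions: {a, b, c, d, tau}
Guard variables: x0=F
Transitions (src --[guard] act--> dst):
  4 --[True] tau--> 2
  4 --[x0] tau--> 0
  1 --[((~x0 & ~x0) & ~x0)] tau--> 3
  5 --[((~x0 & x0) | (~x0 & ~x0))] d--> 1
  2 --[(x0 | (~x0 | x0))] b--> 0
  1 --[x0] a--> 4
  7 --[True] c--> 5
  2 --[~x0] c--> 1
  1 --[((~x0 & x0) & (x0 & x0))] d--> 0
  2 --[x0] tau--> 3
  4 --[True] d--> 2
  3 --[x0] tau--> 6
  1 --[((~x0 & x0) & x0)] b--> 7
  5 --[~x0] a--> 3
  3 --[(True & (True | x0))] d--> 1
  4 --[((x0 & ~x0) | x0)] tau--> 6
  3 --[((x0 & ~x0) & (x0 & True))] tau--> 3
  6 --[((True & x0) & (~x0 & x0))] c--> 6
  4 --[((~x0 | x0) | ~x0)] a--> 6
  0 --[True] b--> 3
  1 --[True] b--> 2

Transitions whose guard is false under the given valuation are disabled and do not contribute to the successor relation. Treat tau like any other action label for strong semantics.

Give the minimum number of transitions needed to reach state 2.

BFS to 2:
  depth 0: {0}
  depth 1: {3}
  depth 2: {1}
  depth 3: {2}
first hit 2 at d=3 via b·d·b

Answer: 3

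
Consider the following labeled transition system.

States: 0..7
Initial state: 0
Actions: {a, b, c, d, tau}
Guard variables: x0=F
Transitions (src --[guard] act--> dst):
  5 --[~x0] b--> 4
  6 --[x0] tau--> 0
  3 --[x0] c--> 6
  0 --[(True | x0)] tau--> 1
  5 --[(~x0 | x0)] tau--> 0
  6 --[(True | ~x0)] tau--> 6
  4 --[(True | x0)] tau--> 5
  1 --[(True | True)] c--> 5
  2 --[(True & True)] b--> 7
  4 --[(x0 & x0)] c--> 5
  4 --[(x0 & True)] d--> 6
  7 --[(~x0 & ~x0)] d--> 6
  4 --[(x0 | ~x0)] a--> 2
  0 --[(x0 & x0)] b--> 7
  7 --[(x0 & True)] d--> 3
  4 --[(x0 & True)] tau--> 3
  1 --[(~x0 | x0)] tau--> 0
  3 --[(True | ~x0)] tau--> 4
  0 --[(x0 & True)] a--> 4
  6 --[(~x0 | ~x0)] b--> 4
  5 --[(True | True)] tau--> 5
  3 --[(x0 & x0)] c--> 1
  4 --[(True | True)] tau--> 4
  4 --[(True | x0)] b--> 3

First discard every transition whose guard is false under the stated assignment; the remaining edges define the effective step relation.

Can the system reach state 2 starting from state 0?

Answer: REACHABLE

Working:
Guard filter leaves 15 enabled edge(s).
Layer 0: {0}
Layer 1: {1}  total {0,1}
Layer 2: {5}  total {0,1,5}
Layer 3: {4}  total {0,1,4,5}
Layer 4: {2,3}  total {0,1,2,3,4,5}
Layer 5: {7}  total {0,1,2,3,4,5,7}
Layer 6: {6}  total {0,1,2,3,4,5,6,7}
R = {0,1,2,3,4,5,6,7}
trace reaching 2: tau·c·b·a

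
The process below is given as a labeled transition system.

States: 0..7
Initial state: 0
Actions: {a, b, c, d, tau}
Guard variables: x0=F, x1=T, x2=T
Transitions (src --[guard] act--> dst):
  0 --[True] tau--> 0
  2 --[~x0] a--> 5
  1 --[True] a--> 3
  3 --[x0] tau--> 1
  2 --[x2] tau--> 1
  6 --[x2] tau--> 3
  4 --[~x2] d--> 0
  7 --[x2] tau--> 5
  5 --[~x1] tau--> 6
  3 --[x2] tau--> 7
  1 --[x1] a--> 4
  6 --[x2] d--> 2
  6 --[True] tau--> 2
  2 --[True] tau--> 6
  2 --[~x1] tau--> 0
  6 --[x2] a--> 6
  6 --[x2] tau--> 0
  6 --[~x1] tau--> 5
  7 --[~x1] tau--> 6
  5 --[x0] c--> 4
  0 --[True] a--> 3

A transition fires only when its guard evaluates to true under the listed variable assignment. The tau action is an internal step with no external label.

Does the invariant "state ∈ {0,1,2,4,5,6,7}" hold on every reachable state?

Allowed set {0,1,2,4,5,6,7}
Reach set: {0,3,5,7}
  0: safe
  3: VIOLATES
  5: safe
  7: safe
counterexample path to 3: a

Answer: INVARIANT VIOLATED at state 3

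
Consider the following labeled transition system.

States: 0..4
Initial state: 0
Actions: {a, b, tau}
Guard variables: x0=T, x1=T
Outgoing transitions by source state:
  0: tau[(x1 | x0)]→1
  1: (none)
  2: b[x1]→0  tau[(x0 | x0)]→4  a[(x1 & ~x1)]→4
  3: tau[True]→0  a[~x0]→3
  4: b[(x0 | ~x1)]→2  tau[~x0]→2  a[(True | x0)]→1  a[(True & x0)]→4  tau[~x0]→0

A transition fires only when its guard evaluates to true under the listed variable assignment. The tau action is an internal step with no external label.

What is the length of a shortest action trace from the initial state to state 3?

Layered search for 3:
  depth 0: {0}
  depth 1: {1}
3 never appears.

Answer: UNREACHABLE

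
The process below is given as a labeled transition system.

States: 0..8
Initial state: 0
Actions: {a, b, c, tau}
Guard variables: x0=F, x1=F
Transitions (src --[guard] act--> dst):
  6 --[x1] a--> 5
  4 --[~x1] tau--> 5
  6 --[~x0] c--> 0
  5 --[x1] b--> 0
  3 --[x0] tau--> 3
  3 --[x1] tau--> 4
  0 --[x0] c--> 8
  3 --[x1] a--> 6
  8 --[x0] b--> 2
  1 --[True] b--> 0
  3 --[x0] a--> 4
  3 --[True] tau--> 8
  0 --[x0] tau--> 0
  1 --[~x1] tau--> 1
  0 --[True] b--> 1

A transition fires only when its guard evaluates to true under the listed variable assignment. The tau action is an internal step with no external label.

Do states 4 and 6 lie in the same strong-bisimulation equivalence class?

Answer: NOT BISIMILAR

Analysis:
Bisimulation quotient by refinement:
  P[0] = {{0,1,2,3,4,5,6,7,8}}
  P[1] = {{0},{1},{2,5,7,8},{3,4},{6}}
5 equivalence class(es) (converged in 2)
[4]={3,4}  [6]={6}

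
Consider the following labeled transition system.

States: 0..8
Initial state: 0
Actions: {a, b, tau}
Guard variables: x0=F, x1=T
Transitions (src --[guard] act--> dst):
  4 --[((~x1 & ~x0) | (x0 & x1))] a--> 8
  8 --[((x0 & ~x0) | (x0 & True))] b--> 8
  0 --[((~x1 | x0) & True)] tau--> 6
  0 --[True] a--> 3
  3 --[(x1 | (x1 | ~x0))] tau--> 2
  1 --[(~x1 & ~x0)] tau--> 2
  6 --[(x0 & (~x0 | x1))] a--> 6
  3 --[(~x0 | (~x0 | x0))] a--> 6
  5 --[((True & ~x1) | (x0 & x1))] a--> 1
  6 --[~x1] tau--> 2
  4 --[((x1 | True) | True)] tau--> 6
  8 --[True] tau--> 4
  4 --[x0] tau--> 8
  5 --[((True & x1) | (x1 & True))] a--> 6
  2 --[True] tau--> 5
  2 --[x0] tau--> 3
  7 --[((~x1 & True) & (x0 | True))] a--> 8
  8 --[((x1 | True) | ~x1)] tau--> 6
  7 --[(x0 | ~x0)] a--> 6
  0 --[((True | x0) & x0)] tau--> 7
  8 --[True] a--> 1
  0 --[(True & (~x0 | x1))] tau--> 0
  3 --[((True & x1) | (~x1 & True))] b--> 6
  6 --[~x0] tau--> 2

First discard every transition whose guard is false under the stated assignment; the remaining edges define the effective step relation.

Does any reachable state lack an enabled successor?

R = {0,2,3,5,6}
  0: a→3  tau→0  [deg 2]
  2: tau→5  [deg 1]
  3: a→6  b→6  tau→2  [deg 3]
  5: a→6  [deg 1]
  6: tau→2  [deg 1]

Answer: DEADLOCK-FREE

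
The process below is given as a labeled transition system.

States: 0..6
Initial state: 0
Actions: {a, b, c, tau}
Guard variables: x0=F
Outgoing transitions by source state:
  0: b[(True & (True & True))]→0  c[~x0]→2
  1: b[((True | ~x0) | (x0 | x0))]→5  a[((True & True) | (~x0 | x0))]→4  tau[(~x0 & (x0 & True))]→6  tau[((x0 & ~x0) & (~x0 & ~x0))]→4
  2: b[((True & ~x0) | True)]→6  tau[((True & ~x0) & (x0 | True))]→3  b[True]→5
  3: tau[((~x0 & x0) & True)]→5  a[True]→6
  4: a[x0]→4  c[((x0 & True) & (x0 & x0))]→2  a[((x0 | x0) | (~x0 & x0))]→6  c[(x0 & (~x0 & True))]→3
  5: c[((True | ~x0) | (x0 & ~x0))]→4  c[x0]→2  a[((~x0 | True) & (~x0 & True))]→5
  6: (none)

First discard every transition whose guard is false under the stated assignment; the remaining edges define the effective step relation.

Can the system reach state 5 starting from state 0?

Answer: REACHABLE

Analysis:
After dropping false guards: 10 live edges.
depth 0: {0}
depth 1: {2}  cumulative {0,2}
depth 2: {3,5,6}  cumulative {0,2,3,5,6}
depth 3: {4}  cumulative {0,2,3,4,5,6}
Reachable = {0,2,3,4,5,6}
Path to 5: c·b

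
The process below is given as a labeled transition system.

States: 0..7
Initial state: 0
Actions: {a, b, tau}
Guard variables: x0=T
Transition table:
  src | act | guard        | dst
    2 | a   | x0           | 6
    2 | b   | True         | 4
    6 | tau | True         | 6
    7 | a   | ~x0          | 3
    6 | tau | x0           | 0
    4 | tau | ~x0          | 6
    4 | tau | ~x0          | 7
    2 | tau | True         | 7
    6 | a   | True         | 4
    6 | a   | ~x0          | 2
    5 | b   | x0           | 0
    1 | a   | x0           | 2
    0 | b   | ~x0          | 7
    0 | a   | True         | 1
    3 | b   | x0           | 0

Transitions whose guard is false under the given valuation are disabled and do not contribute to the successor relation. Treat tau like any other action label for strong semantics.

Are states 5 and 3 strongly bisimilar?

Refine partition for ~:
  π0 = {{0,1,2,3,4,5,6,7}}
  π1 = {{0,1},{2},{3,5},{4,7},{6}}
  π2 = {{0},{1},{2},{3,5},{4,7},{6}}
stable after 3 split(s): 6 block(s)
[5]={3,5}  [3]={3,5}

Answer: BISIMILAR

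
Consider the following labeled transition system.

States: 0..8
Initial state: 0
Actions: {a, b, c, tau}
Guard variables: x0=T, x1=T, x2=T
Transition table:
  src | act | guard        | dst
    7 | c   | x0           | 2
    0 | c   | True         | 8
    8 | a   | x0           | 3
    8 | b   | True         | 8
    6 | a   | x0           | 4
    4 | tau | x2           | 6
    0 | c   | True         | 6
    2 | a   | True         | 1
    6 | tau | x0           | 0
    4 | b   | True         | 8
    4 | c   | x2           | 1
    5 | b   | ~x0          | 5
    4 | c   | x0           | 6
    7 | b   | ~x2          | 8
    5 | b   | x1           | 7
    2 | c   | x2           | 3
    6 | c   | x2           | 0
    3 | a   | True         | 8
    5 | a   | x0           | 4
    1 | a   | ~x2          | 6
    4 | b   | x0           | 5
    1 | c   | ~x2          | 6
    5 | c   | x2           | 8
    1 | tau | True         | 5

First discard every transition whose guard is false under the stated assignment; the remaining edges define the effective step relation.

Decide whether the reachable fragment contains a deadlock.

Answer: DEADLOCK-FREE

Trace:
Reach set: {0,1,2,3,4,5,6,7,8}
  0: c→6  c→8  [2 out]
  1: tau→5  [1 out]
  2: a→1  c→3  [2 out]
  3: a→8  [1 out]
  4: b→5  b→8  c→1  c→6  tau→6  [5 out]
  5: a→4  b→7  c→8  [3 out]
  6: a→4  c→0  tau→0  [3 out]
  7: c→2  [1 out]
  8: a→3  b→8  [2 out]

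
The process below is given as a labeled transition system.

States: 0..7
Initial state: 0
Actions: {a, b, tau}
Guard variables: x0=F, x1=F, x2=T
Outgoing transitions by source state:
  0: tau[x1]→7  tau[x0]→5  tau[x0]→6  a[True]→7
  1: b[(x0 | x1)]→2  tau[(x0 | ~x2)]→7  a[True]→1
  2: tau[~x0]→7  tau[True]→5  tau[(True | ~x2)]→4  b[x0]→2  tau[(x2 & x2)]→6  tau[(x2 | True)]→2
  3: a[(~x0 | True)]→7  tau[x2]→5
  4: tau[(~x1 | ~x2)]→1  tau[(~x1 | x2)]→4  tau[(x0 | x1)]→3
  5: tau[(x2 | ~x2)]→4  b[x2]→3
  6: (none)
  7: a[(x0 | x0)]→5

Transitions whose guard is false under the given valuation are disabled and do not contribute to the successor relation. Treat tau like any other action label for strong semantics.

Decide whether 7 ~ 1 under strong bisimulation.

Bisimulation quotient by refinement:
  round 0: {{0,1,2,3,4,5,6,7}}
  round 1: {{0,1},{2,4},{3},{5},{6,7}}
  round 2: {{0},{1},{2},{3},{4},{5},{6,7}}
7 equivalence class(es) (converged in 3)
[7]={6,7}  [1]={1}

Answer: NOT BISIMILAR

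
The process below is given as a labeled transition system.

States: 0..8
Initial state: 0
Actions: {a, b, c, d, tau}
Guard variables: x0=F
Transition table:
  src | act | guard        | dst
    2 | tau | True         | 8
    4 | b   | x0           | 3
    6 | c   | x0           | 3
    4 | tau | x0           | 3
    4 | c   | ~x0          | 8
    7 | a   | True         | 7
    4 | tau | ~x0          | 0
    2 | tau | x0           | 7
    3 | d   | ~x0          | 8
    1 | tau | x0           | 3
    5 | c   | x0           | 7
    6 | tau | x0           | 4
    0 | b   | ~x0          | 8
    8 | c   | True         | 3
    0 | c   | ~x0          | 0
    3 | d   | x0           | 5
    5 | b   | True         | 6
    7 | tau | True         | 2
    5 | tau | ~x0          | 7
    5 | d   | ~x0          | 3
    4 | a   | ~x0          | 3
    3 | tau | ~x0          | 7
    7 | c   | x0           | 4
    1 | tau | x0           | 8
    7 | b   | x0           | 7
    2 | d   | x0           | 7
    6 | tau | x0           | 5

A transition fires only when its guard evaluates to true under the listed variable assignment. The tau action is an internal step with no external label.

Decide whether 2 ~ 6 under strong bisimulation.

Compute ~ classes (split until stable):
  P[0] = {{0,1,2,3,4,5,6,7,8}}
  P[1] = {{0},{1,6},{2},{3},{4},{5},{7},{8}}
Fixed point at round 2; 8 class(es).
class of 2: {2}; class of 6: {1,6}

Answer: NOT BISIMILAR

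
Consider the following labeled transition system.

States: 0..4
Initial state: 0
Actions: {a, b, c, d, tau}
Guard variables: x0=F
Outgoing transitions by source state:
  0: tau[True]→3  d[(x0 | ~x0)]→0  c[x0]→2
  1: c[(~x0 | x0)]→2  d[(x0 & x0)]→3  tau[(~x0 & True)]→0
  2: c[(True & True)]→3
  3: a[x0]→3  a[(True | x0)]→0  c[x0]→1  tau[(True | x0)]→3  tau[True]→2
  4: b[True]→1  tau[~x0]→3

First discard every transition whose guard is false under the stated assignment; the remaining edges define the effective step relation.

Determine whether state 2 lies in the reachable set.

Guard filter leaves 10 enabled edge(s).
L0 = {0}
L1 = {3}  total {0,3}
L2 = {2}  total {0,2,3}
Reach set: {0,2,3}
witness 2: tau·tau

Answer: REACHABLE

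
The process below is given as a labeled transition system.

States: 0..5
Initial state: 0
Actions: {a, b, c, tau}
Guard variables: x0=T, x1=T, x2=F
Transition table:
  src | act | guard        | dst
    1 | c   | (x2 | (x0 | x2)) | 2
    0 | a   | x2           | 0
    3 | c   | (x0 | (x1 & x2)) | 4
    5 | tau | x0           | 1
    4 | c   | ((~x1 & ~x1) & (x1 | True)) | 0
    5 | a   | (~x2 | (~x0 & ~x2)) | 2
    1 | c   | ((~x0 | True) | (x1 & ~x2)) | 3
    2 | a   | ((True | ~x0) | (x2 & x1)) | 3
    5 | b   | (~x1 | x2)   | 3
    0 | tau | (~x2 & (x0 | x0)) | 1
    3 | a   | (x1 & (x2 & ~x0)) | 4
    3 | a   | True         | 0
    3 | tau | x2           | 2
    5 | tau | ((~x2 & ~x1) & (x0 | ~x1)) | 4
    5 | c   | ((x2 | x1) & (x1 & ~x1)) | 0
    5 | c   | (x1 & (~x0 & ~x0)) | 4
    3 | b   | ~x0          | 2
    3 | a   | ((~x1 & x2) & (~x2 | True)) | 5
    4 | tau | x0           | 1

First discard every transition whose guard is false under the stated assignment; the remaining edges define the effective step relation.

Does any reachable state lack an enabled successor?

Answer: DEADLOCK-FREE

Analysis:
R = {0,1,2,3,4}
  0: tau→1  [1 exit(s)]
  1: c→2  c→3  [2 exit(s)]
  2: a→3  [1 exit(s)]
  3: a→0  c→4  [2 exit(s)]
  4: tau→1  [1 exit(s)]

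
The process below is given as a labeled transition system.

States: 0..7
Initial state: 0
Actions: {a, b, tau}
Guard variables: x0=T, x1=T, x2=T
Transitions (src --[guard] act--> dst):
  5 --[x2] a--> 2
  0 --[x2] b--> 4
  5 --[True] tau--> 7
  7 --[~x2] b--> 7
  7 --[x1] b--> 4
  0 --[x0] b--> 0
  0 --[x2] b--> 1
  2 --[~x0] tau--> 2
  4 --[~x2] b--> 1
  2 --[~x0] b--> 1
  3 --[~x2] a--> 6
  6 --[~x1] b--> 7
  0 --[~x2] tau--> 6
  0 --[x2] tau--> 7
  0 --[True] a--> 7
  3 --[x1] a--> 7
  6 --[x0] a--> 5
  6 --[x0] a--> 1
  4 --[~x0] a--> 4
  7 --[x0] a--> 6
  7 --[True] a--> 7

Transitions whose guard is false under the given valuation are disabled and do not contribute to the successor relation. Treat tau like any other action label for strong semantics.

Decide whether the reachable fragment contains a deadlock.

Reach set: {0,1,2,4,5,6,7}
  0: a→7  b→0  b→1  b→4  tau→7  [deg 5]
  1: ∅  [no exit]
  2: ∅  [no exit]
  4: ∅  [no exit]
  5: a→2  tau→7  [deg 2]
  6: a→1  a→5  [deg 2]
  7: a→6  a→7  b→4  [deg 3]
trace reaching 1: b

Answer: DEADLOCK at state 1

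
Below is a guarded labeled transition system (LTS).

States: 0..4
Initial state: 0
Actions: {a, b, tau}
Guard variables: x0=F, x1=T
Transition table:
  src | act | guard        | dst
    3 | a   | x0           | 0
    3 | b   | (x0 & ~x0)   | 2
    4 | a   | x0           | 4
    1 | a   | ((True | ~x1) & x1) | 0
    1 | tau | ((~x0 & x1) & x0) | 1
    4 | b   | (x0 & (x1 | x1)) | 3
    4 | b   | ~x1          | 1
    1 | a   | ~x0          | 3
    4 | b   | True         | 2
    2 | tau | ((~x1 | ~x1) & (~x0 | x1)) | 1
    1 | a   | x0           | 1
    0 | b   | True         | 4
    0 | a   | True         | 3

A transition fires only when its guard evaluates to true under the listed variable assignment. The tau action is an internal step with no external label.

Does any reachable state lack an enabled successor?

R = {0,2,3,4}
  0: a→3  b→4  [2 out]
  2: ∅  [STUCK]
  3: ∅  [STUCK]
  4: b→2  [1 out]
witness 2: b·b

Answer: DEADLOCK at state 2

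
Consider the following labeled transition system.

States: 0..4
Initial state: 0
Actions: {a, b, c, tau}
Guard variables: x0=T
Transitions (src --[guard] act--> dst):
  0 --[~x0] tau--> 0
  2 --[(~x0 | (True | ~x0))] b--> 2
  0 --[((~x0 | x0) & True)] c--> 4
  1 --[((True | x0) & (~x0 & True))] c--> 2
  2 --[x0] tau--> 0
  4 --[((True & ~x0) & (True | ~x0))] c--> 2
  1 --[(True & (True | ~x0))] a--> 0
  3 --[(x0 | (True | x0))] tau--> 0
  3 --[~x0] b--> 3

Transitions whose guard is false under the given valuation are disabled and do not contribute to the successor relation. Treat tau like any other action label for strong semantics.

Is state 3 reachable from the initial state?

Guard filter leaves 5 enabled edge(s).
depth 0: {0}
depth 1: {4}  cumulative {0,4}
Reach set: {0,4}

Answer: UNREACHABLE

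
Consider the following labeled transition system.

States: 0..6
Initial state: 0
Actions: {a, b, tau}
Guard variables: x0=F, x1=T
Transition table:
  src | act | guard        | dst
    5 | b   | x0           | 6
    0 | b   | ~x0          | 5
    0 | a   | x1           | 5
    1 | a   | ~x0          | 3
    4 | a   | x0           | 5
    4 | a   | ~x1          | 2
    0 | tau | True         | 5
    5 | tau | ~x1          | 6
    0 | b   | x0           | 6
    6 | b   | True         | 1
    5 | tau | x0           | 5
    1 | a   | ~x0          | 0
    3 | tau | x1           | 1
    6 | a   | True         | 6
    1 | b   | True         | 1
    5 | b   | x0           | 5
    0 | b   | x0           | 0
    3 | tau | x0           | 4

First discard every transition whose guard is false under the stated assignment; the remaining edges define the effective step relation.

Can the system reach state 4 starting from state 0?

Answer: UNREACHABLE

Analysis:
9 transition(s) survive guard evaluation.
depth 0: {0}
depth 1: {5}  cumulative {0,5}
R = {0,5}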